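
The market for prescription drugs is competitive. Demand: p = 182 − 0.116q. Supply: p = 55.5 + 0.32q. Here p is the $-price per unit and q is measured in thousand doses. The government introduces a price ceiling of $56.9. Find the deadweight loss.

Competitive equilibrium: 182 − 0.116q = 55.5 + 0.32q → q* = 290.1376, p* = 148.344.
At the ceiling p = 56.9, quantity supplied = (56.9 − 55.5)/0.32 = 4.375.
Willingness to pay at q' = 4.375: 182 − 0.116·4.375 = 181.4925.
Δq = 290.1376 − 4.375 = 285.7626; wedge = 181.4925 − 56.9 = 124.5925.
The triangle = ½ × 285.7626 × 124.5925 = $17801.94 thousand.

$17801.94 thousand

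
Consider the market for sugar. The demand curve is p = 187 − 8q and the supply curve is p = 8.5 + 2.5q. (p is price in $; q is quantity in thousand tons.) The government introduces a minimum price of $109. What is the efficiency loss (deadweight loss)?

$275.95 thousand

Competitive equilibrium: 187 − 8q = 8.5 + 2.5q → q* = 17, p* = 51.
At the floor p = 109, quantity demanded = (187 − 109)/8 = 9.75.
Sellers' marginal cost at q' = 9.75: 8.5 + 2.5·9.75 = 32.875.
Δq = 17 − 9.75 = 7.25; wedge = 109 − 32.875 = 76.125.
Deadweight loss = ½ × 7.25 × 76.125 = $275.95 thousand.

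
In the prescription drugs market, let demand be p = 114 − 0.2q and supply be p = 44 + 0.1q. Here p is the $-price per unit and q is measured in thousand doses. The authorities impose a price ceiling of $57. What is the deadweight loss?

Competitive equilibrium: 114 − 0.2q = 44 + 0.1q → q* = 233.3333, p* = 67.3333.
At the ceiling p = 57, quantity supplied = (57 − 44)/0.1 = 130.
Willingness to pay at q' = 130: 114 − 0.2·130 = 88.
Δq = 233.3333 − 130 = 103.3333; wedge = 88 − 57 = 31.
DWL = ½ × 103.3333 × 31 = $1601.67 thousand.

$1601.67 thousand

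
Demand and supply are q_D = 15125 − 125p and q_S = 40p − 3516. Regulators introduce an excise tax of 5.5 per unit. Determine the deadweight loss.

458.33

In inverse form: demand p = 121 − 0.008q, supply p = 87.9 + 0.025q.
Competitive equilibrium: 121 − 0.008q = 87.9 + 0.025q → q* = 1003.0303, p* = 112.9758.
With the tax, the buyer price exceeds the seller price by 5.5: (121 − 0.008q) − (87.9 + 0.025q) = 5.5 → q' = 836.3636.
Δq = 1003.0303 − 836.3636 = 166.6667; the wedge equals the tax, 5.5.
Welfare loss = ½ × 166.6667 × 5.5 = 458.33.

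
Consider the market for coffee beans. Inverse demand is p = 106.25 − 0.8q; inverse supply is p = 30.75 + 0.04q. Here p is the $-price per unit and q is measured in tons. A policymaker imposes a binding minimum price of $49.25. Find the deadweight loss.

Competitive equilibrium: 106.25 − 0.8q = 30.75 + 0.04q → q* = 89.881, p* = 34.3452.
At the floor p = 49.25, quantity demanded = (106.25 − 49.25)/0.8 = 71.25.
Sellers' marginal cost at q' = 71.25: 30.75 + 0.04·71.25 = 33.6.
Δq = 89.881 − 71.25 = 18.631; wedge = 49.25 − 33.6 = 15.65.
DWL = ½ × 18.631 × 15.65 = $145.79.

$145.79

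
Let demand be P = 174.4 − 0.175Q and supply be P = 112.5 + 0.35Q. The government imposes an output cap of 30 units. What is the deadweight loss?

Competitive equilibrium: 174.4 − 0.175Q = 112.5 + 0.35Q → Q* = 117.9048, P* = 153.7667.
At Q = 30: demand price = 174.4 − 0.175·30 = 169.15; supply price = 112.5 + 0.35·30 = 123.
ΔQ = 117.9048 − 30 = 87.9048; wedge = 169.15 − 123 = 46.15.
Deadweight loss = ½ × 87.9048 × 46.15 = 2028.40.

2028.40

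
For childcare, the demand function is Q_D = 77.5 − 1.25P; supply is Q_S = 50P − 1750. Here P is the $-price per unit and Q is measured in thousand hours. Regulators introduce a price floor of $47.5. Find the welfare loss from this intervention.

$89.83 thousand

In inverse form: demand P = 62 − 0.8Q, supply P = 35 + 0.02Q.
Competitive equilibrium: 62 − 0.8Q = 35 + 0.02Q → Q* = 32.9268, P* = 35.6585.
At the floor P = 47.5, quantity demanded = (62 − 47.5)/0.8 = 18.125.
Sellers' marginal cost at Q' = 18.125: 35 + 0.02·18.125 = 35.3625.
ΔQ = 32.9268 − 18.125 = 14.8018; wedge = 47.5 − 35.3625 = 12.1375.
Deadweight loss = ½ × 14.8018 × 12.1375 = $89.83 thousand.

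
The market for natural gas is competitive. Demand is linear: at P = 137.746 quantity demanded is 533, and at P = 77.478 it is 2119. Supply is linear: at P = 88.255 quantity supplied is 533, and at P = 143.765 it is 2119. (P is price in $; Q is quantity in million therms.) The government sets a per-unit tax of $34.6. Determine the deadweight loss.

Demand slope = (77.478 − 137.746)/(2119 − 533) = −0.038, so P = 158 − 0.038Q.
Supply slope = (143.765 − 88.255)/(2119 − 533) = 0.035, so P = 69.6 + 0.035Q.
Competitive equilibrium: 158 − 0.038Q = 69.6 + 0.035Q → Q* = 1210.9589, P* = 111.9836.
With the tax, the buyer price exceeds the seller price by 34.6: (158 − 0.038Q) − (69.6 + 0.035Q) = 34.6 → Q' = 736.9863.
ΔQ = 1210.9589 − 736.9863 = 473.9726; the wedge equals the tax, 34.6.
Welfare loss = ½ × 473.9726 × 34.6 = $8199.73 million.

$8199.73 million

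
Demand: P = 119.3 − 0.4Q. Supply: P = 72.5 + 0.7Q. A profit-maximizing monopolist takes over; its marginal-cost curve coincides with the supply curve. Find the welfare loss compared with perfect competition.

70.80

Competitive equilibrium: 119.3 − 0.4Q = 72.5 + 0.7Q → Q* = 42.5455, P* = 102.2818.
Marginal revenue: MR = 119.3 − 0.8Q. Set MR = MC: 119.3 − 0.8Q = 72.5 + 0.7Q → Q_m = 31.2.
Price P_m = 119.3 − 0.4·31.2 = 106.82; MC(Q_m) = 72.5 + 0.7·31.2 = 94.34.
Competitive Q* = 42.5455, so ΔQ = 11.3455; wedge = 106.82 − 94.34 = 12.48.
Deadweight loss = ½ × 11.3455 × 12.48 = 70.80.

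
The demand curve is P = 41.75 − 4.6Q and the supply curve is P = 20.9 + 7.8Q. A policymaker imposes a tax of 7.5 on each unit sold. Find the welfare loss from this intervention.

Competitive equilibrium: 41.75 − 4.6Q = 20.9 + 7.8Q → Q* = 1.6815, P* = 34.0153.
With the tax, the buyer price exceeds the seller price by 7.5: (41.75 − 4.6Q) − (20.9 + 7.8Q) = 7.5 → Q' = 1.0766.
ΔQ = 1.6815 − 1.0766 = 0.6049; the wedge equals the tax, 7.5.
The triangle = ½ × 0.6049 × 7.5 = 2.27.

2.27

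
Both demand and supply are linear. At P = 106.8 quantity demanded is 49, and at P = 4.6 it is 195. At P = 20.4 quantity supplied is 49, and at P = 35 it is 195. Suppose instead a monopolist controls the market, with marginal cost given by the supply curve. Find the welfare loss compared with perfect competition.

2147.20

Demand slope = (4.6 − 106.8)/(195 − 49) = −0.7, so P = 141.1 − 0.7Q.
Supply slope = (35 − 20.4)/(195 − 49) = 0.1, so P = 15.5 + 0.1Q.
Competitive equilibrium: 141.1 − 0.7Q = 15.5 + 0.1Q → Q* = 157, P* = 31.2.
Marginal revenue: MR = 141.1 − 1.4Q. Set MR = MC: 141.1 − 1.4Q = 15.5 + 0.1Q → Q_m = 83.73333.
Price P_m = 141.1 − 0.7·83.73333 = 82.48667; MC(Q_m) = 15.5 + 0.1·83.73333 = 23.87333.
Competitive Q* = 157, so ΔQ = 73.26667; wedge = 82.48667 − 23.87333 = 58.61334.
Deadweight loss = ½ × 73.26667 × 58.61334 = 2147.20.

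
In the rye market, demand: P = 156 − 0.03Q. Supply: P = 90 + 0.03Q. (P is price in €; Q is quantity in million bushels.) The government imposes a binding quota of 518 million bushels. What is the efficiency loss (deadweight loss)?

€10161.72 million

Competitive equilibrium: 156 − 0.03Q = 90 + 0.03Q → Q* = 1100, P* = 123.
At Q = 518: demand price = 156 − 0.03·518 = 140.46; supply price = 90 + 0.03·518 = 105.54.
ΔQ = 1100 − 518 = 582; wedge = 140.46 − 105.54 = 34.92.
DWL = ½ × 582 × 34.92 = €10161.72 million.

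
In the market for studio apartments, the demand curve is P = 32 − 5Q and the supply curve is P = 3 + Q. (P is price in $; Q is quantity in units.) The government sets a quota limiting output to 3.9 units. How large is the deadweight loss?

Competitive equilibrium: 32 − 5Q = 3 + Q → Q* = 4.8333, P* = 7.8333.
At Q = 3.9: demand price = 32 − 5·3.9 = 12.5; supply price = 3 + 1·3.9 = 6.9.
ΔQ = 4.8333 − 3.9 = 0.9333; wedge = 12.5 − 6.9 = 5.6.
Welfare loss = ½ × 0.9333 × 5.6 = $2.61.

$2.61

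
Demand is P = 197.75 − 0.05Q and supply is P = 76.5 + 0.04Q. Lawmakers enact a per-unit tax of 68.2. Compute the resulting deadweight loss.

Competitive equilibrium: 197.75 − 0.05Q = 76.5 + 0.04Q → Q* = 1347.2222, P* = 130.3889.
With the tax, the buyer price exceeds the seller price by 68.2: (197.75 − 0.05Q) − (76.5 + 0.04Q) = 68.2 → Q' = 589.4444.
ΔQ = 1347.2222 − 589.4444 = 757.7778; the wedge equals the tax, 68.2.
Welfare loss = ½ × 757.7778 × 68.2 = 25840.22.

25840.22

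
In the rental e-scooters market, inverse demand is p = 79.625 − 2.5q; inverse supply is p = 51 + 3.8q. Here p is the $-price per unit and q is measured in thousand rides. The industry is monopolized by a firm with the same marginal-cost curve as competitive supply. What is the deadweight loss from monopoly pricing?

$5.25 thousand

Competitive equilibrium: 79.625 − 2.5q = 51 + 3.8q → q* = 4.5437, p* = 68.2659.
Marginal revenue: MR = 79.625 − 5q. Set MR = MC: 79.625 − 5q = 51 + 3.8q → q_m = 3.2528.
Price p_m = 79.625 − 2.5·3.2528 = 71.493; MC(q_m) = 51 + 3.8·3.2528 = 63.3606.
Competitive q* = 4.5437, so Δq = 1.2909; wedge = 71.493 − 63.3606 = 8.1324.
DWL = ½ × 1.2909 × 8.1324 = $5.25 thousand.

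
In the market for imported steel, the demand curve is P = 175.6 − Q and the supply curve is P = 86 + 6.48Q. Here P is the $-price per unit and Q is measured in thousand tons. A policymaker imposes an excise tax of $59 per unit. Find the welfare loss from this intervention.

Competitive equilibrium: 175.6 − Q = 86 + 6.48Q → Q* = 11.9786, P* = 163.6214.
With the tax, the buyer price exceeds the seller price by 59: (175.6 − Q) − (86 + 6.48Q) = 59 → Q' = 4.0909.
ΔQ = 11.9786 − 4.0909 = 7.8877; the wedge equals the tax, 59.
The triangle = ½ × 7.8877 × 59 = $232.69 thousand.

$232.69 thousand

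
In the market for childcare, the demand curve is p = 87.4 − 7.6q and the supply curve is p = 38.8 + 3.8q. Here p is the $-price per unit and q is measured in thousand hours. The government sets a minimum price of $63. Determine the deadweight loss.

$6.32 thousand

Competitive equilibrium: 87.4 − 7.6q = 38.8 + 3.8q → q* = 4.2632, p* = 55.
At the floor p = 63, quantity demanded = (87.4 − 63)/7.6 = 3.2105.
Sellers' marginal cost at q' = 3.2105: 38.8 + 3.8·3.2105 = 50.9999.
Δq = 4.2632 − 3.2105 = 1.0527; wedge = 63 − 50.9999 = 12.0001.
Welfare loss = ½ × 1.0527 × 12.0001 = $6.32 thousand.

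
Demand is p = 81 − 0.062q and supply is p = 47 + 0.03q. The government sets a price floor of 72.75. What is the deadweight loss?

2572.90

Competitive equilibrium: 81 − 0.062q = 47 + 0.03q → q* = 369.5652, p* = 58.087.
At the floor p = 72.75, quantity demanded = (81 − 72.75)/0.062 = 133.0645.
Sellers' marginal cost at q' = 133.0645: 47 + 0.03·133.0645 = 50.9919.
Δq = 369.5652 − 133.0645 = 236.5007; wedge = 72.75 − 50.9919 = 21.7581.
The triangle = ½ × 236.5007 × 21.7581 = 2572.90.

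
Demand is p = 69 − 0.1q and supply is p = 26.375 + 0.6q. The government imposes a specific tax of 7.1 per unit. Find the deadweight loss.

36.01

Competitive equilibrium: 69 − 0.1q = 26.375 + 0.6q → q* = 60.8929, p* = 62.9107.
With the tax, the buyer price exceeds the seller price by 7.1: (69 − 0.1q) − (26.375 + 0.6q) = 7.1 → q' = 50.75.
Δq = 60.8929 − 50.75 = 10.1429; the wedge equals the tax, 7.1.
Welfare loss = ½ × 10.1429 × 7.1 = 36.01.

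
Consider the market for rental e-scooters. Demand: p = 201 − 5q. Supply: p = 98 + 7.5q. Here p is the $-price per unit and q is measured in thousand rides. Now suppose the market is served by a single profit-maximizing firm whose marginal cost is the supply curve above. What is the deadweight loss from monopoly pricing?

$34.64 thousand

Competitive equilibrium: 201 − 5q = 98 + 7.5q → q* = 8.24, p* = 159.8.
Marginal revenue: MR = 201 − 10q. Set MR = MC: 201 − 10q = 98 + 7.5q → q_m = 5.8857.
Price p_m = 201 − 5·5.8857 = 171.5715; MC(q_m) = 98 + 7.5·5.8857 = 142.1428.
Competitive q* = 8.24, so Δq = 2.3543; wedge = 171.5715 − 142.1428 = 29.4287.
Deadweight loss = ½ × 2.3543 × 29.4287 = $34.64 thousand.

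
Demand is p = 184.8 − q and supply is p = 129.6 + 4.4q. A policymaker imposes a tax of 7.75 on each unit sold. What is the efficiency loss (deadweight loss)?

5.56

Competitive equilibrium: 184.8 − q = 129.6 + 4.4q → q* = 10.2222, p* = 174.5778.
With the tax, the buyer price exceeds the seller price by 7.75: (184.8 − q) − (129.6 + 4.4q) = 7.75 → q' = 8.787.
Δq = 10.2222 − 8.787 = 1.4352; the wedge equals the tax, 7.75.
Deadweight loss = ½ × 1.4352 × 7.75 = 5.56.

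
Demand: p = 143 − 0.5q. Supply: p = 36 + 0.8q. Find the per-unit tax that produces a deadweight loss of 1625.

65

Competitive equilibrium: 143 − 0.5q = 36 + 0.8q → q* = 82.3077, p* = 101.8462.
A tax t gives Δq = t/1.3 and wedge t, so DWL = t²/2.6.
t²/2.6 = 1625 → t² = 4225 → t = 65.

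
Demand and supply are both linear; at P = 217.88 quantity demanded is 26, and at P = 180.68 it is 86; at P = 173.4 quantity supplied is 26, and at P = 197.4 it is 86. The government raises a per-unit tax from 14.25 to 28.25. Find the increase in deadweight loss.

291.67

Demand slope = (180.68 − 217.88)/(86 − 26) = −0.62, so P = 234 − 0.62Q.
Supply slope = (197.4 − 173.4)/(86 − 26) = 0.4, so P = 163 + 0.4Q.
Competitive equilibrium: 234 − 0.62Q = 163 + 0.4Q → Q* = 69.6078, P* = 190.8431.
For a per-unit tax t: ΔQ = t/1.02, so DWL = ½·t·(t/1.02) = t²/2.04.
At t = 14.25: DWL = 99.54. At t = 28.25: DWL = 391.207.
Increase = 391.207 − 99.54 = 291.67.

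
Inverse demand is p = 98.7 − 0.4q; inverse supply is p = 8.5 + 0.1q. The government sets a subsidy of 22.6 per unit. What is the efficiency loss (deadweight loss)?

Competitive equilibrium: 98.7 − 0.4q = 8.5 + 0.1q → q* = 180.4, p* = 26.54.
The subsidy lowers effective supply by 22.6: p = 0.1q − 14.1.
New quantity: 98.7 − 0.4q = 0.1q − 14.1 → q' = 225.6.
Overproduction Δq = 225.6 − 180.4 = 45.2; wedge = subsidy = 22.6.
Deadweight loss = ½ × 45.2 × 22.6 = 510.76.

510.76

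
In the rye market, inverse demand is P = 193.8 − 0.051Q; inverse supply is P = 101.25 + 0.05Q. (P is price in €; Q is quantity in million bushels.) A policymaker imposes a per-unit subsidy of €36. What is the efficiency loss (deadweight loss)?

€6415.84 million

Competitive equilibrium: 193.8 − 0.051Q = 101.25 + 0.05Q → Q* = 916.3366, P* = 147.0668.
The subsidy lowers effective supply by 36: P = 65.25 + 0.05Q.
New quantity: 193.8 − 0.051Q = 65.25 + 0.05Q → Q' = 1272.7723.
Overproduction ΔQ = 1272.7723 − 916.3366 = 356.4357; wedge = subsidy = 36.
The triangle = ½ × 356.4357 × 36 = €6415.84 million.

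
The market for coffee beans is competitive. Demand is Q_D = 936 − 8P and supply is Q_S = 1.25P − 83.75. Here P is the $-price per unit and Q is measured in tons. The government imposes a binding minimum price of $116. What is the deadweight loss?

$980.95

In inverse form: demand P = 117 − 0.125Q, supply P = 67 + 0.8Q.
Competitive equilibrium: 117 − 0.125Q = 67 + 0.8Q → Q* = 54.0541, P* = 110.2432.
At the floor P = 116, quantity demanded = (117 − 116)/0.125 = 8.
Sellers' marginal cost at Q' = 8: 67 + 0.8·8 = 73.4.
ΔQ = 54.0541 − 8 = 46.0541; wedge = 116 − 73.4 = 42.6.
The triangle = ½ × 46.0541 × 42.6 = $980.95.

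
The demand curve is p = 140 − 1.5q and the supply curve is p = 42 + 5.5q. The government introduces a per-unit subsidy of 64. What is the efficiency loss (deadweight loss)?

292.57

Competitive equilibrium: 140 − 1.5q = 42 + 5.5q → q* = 14, p* = 119.
The subsidy lowers effective supply by 64: p = 5.5q − 22.
New quantity: 140 − 1.5q = 5.5q − 22 → q' = 23.1429.
Overproduction Δq = 23.1429 − 14 = 9.1429; wedge = subsidy = 64.
DWL = ½ × 9.1429 × 64 = 292.57.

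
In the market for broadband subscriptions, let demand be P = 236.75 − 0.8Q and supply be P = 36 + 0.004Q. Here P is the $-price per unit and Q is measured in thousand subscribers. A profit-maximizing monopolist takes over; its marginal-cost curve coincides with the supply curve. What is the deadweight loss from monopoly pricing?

Competitive equilibrium: 236.75 − 0.8Q = 36 + 0.004Q → Q* = 249.6891, P* = 36.9988.
Marginal revenue: MR = 236.75 − 1.6Q. Set MR = MC: 236.75 − 1.6Q = 36 + 0.004Q → Q_m = 125.1559.
Price P_m = 236.75 − 0.8·125.1559 = 136.6253; MC(Q_m) = 36 + 0.004·125.1559 = 36.5006.
Competitive Q* = 249.6891, so ΔQ = 124.5332; wedge = 136.6253 − 36.5006 = 100.1247.
Deadweight loss = ½ × 124.5332 × 100.1247 = $6234.42 thousand.

$6234.42 thousand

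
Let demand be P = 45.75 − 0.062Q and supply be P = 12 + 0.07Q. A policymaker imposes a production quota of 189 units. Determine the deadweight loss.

293.47

Competitive equilibrium: 45.75 − 0.062Q = 12 + 0.07Q → Q* = 255.6818, P* = 29.8977.
At Q = 189: demand price = 45.75 − 0.062·189 = 34.032; supply price = 12 + 0.07·189 = 25.23.
ΔQ = 255.6818 − 189 = 66.6818; wedge = 34.032 − 25.23 = 8.802.
Deadweight loss = ½ × 66.6818 × 8.802 = 293.47.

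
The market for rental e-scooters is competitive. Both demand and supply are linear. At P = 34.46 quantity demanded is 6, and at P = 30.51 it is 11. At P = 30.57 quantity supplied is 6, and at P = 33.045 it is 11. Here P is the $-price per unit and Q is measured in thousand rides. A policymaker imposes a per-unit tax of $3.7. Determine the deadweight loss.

$5.33 thousand

Demand slope = (30.51 − 34.46)/(11 − 6) = −0.79, so P = 39.2 − 0.79Q.
Supply slope = (33.045 − 30.57)/(11 − 6) = 0.495, so P = 27.6 + 0.495Q.
Competitive equilibrium: 39.2 − 0.79Q = 27.6 + 0.495Q → Q* = 9.0272, P* = 32.0685.
With the tax, the buyer price exceeds the seller price by 3.7: (39.2 − 0.79Q) − (27.6 + 0.495Q) = 3.7 → Q' = 6.1479.
ΔQ = 9.0272 − 6.1479 = 2.8793; the wedge equals the tax, 3.7.
DWL = ½ × 2.8793 × 3.7 = $5.33 thousand.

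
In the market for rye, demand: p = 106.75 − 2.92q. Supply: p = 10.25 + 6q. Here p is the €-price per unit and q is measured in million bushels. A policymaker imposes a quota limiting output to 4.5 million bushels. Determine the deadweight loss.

Competitive equilibrium: 106.75 − 2.92q = 10.25 + 6q → q* = 10.8184, p* = 75.1603.
At q = 4.5: demand price = 106.75 − 2.92·4.5 = 93.61; supply price = 10.25 + 6·4.5 = 37.25.
Δq = 10.8184 − 4.5 = 6.3184; wedge = 93.61 − 37.25 = 56.36.
DWL = ½ × 6.3184 × 56.36 = €178.05 million.

€178.05 million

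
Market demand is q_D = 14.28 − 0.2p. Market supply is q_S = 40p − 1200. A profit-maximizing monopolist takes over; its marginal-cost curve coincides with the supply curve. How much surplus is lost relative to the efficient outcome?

In inverse form: demand p = 71.4 − 5q, supply p = 30 + 0.025q.
Competitive equilibrium: 71.4 − 5q = 30 + 0.025q → q* = 8.2388, p* = 30.206.
Marginal revenue: MR = 71.4 − 10q. Set MR = MC: 71.4 − 10q = 30 + 0.025q → q_m = 4.1297.
Price p_m = 71.4 − 5·4.1297 = 50.7515; MC(q_m) = 30 + 0.025·4.1297 = 30.1032.
Competitive q* = 8.2388, so Δq = 4.1091; wedge = 50.7515 − 30.1032 = 20.6483.
The triangle = ½ × 4.1091 × 20.6483 = 42.42.

42.42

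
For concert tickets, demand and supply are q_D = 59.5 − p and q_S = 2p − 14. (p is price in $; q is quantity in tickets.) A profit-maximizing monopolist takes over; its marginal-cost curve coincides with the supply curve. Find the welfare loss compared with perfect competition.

In inverse form: demand p = 59.5 − q, supply p = 7 + 0.5q.
Competitive equilibrium: 59.5 − q = 7 + 0.5q → q* = 35, p* = 24.5.
Marginal revenue: MR = 59.5 − 2q. Set MR = MC: 59.5 − 2q = 7 + 0.5q → q_m = 21.
Price p_m = 59.5 − 1·21 = 38.5; MC(q_m) = 7 + 0.5·21 = 17.5.
Competitive q* = 35, so Δq = 14; wedge = 38.5 − 17.5 = 21.
Welfare loss = ½ × 14 × 21 = $147.

$147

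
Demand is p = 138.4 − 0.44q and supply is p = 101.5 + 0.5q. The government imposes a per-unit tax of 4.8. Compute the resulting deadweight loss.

12.26

Competitive equilibrium: 138.4 − 0.44q = 101.5 + 0.5q → q* = 39.2553, p* = 121.1277.
With the tax, the buyer price exceeds the seller price by 4.8: (138.4 − 0.44q) − (101.5 + 0.5q) = 4.8 → q' = 34.1489.
Δq = 39.2553 − 34.1489 = 5.1064; the wedge equals the tax, 4.8.
Welfare loss = ½ × 5.1064 × 4.8 = 12.26.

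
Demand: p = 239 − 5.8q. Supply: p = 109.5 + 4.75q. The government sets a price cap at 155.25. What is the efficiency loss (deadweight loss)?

Competitive equilibrium: 239 − 5.8q = 109.5 + 4.75q → q* = 12.2749, p* = 167.8057.
At the ceiling p = 155.25, quantity supplied = (155.25 − 109.5)/4.75 = 9.6316.
Willingness to pay at q' = 9.6316: 239 − 5.8·9.6316 = 183.1367.
Δq = 12.2749 − 9.6316 = 2.6433; wedge = 183.1367 − 155.25 = 27.8867.
DWL = ½ × 2.6433 × 27.8867 = 36.86.

36.86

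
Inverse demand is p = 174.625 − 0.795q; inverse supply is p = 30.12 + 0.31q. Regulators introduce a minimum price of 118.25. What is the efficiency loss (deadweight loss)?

1979.85

Competitive equilibrium: 174.625 − 0.795q = 30.12 + 0.31q → q* = 130.7738, p* = 70.6599.
At the floor p = 118.25, quantity demanded = (174.625 − 118.25)/0.795 = 70.9119.
Sellers' marginal cost at q' = 70.9119: 30.12 + 0.31·70.9119 = 52.1027.
Δq = 130.7738 − 70.9119 = 59.8619; wedge = 118.25 − 52.1027 = 66.1473.
The triangle = ½ × 59.8619 × 66.1473 = 1979.85.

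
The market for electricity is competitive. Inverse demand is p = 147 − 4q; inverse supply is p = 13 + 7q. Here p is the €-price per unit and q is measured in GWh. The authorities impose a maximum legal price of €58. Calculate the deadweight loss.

€182.05

Competitive equilibrium: 147 − 4q = 13 + 7q → q* = 12.1818, p* = 98.2727.
At the ceiling p = 58, quantity supplied = (58 − 13)/7 = 6.4286.
Willingness to pay at q' = 6.4286: 147 − 4·6.4286 = 121.2856.
Δq = 12.1818 − 6.4286 = 5.7532; wedge = 121.2856 − 58 = 63.2856.
The triangle = ½ × 5.7532 × 63.2856 = €182.05.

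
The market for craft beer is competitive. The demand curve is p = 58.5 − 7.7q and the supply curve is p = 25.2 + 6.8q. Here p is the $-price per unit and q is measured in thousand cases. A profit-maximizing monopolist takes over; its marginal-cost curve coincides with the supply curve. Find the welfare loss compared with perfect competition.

Competitive equilibrium: 58.5 − 7.7q = 25.2 + 6.8q → q* = 2.2966, p* = 40.8166.
Marginal revenue: MR = 58.5 − 15.4q. Set MR = MC: 58.5 − 15.4q = 25.2 + 6.8q → q_m = 1.5.
Price p_m = 58.5 − 7.7·1.5 = 46.95; MC(q_m) = 25.2 + 6.8·1.5 = 35.4.
Competitive q* = 2.2966, so Δq = 0.7966; wedge = 46.95 − 35.4 = 11.55.
Deadweight loss = ½ × 0.7966 × 11.55 = $4.60 thousand.

$4.60 thousand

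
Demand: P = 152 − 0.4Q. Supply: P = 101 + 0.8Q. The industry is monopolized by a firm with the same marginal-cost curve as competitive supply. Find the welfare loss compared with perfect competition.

Competitive equilibrium: 152 − 0.4Q = 101 + 0.8Q → Q* = 42.5, P* = 135.
Marginal revenue: MR = 152 − 0.8Q. Set MR = MC: 152 − 0.8Q = 101 + 0.8Q → Q_m = 31.875.
Price P_m = 152 − 0.4·31.875 = 139.25; MC(Q_m) = 101 + 0.8·31.875 = 126.5.
Competitive Q* = 42.5, so ΔQ = 10.625; wedge = 139.25 − 126.5 = 12.75.
DWL = ½ × 10.625 × 12.75 = 67.73.

67.73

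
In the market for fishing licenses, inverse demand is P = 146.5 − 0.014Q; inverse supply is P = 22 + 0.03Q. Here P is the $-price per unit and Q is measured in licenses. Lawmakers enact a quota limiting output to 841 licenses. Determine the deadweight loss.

$86994.89

Competitive equilibrium: 146.5 − 0.014Q = 22 + 0.03Q → Q* = 2829.5455, P* = 106.8864.
At Q = 841: demand price = 146.5 − 0.014·841 = 134.726; supply price = 22 + 0.03·841 = 47.23.
ΔQ = 2829.5455 − 841 = 1988.5455; wedge = 134.726 − 47.23 = 87.496.
DWL = ½ × 1988.5455 × 87.496 = $86994.89.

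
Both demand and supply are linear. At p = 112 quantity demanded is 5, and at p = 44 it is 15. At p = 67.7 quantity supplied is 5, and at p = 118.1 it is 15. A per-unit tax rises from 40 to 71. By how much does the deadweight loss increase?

Demand slope = (44 − 112)/(15 − 5) = −6.8, so p = 146 − 6.8q.
Supply slope = (118.1 − 67.7)/(15 − 5) = 5.04, so p = 42.5 + 5.04q.
Competitive equilibrium: 146 − 6.8q = 42.5 + 5.04q → q* = 8.7416, p* = 86.5574.
For a per-unit tax t: Δq = t/11.84, so DWL = ½·t·(t/11.84) = t²/23.68.
At t = 40: DWL = 67.568. At t = 71: DWL = 212.88.
Increase = 212.88 − 67.568 = 145.31.

145.31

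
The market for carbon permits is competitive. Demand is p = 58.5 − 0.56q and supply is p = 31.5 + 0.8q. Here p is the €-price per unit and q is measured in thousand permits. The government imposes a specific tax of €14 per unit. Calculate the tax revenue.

Competitive equilibrium: 58.5 − 0.56q = 31.5 + 0.8q → q* = 19.8529, p* = 47.3824.
With the tax, the buyer price exceeds the seller price by 14: (58.5 − 0.56q) − (31.5 + 0.8q) = 14 → q' = 9.5588.
Tax revenue = 14 × 9.5588 = €133.82 thousand.

€133.82 thousand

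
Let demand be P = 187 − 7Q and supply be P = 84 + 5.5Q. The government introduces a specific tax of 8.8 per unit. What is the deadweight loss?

3.10

Competitive equilibrium: 187 − 7Q = 84 + 5.5Q → Q* = 8.24, P* = 129.32.
With the tax, the buyer price exceeds the seller price by 8.8: (187 − 7Q) − (84 + 5.5Q) = 8.8 → Q' = 7.536.
ΔQ = 8.24 − 7.536 = 0.704; the wedge equals the tax, 8.8.
DWL = ½ × 0.704 × 8.8 = 3.10.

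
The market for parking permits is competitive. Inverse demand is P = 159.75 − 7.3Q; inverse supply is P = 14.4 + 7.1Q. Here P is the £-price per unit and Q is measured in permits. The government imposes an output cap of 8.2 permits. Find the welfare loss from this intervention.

Competitive equilibrium: 159.75 − 7.3Q = 14.4 + 7.1Q → Q* = 10.0938, P* = 86.0656.
At Q = 8.2: demand price = 159.75 − 7.3·8.2 = 99.89; supply price = 14.4 + 7.1·8.2 = 72.62.
ΔQ = 10.0938 − 8.2 = 1.8938; wedge = 99.89 − 72.62 = 27.27.
The triangle = ½ × 1.8938 × 27.27 = £25.82.

£25.82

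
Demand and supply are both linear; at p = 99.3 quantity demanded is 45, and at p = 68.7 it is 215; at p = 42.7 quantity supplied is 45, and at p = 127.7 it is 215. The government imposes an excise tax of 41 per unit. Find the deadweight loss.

1236.03

Demand slope = (68.7 − 99.3)/(215 − 45) = −0.18, so p = 107.4 − 0.18q.
Supply slope = (127.7 − 42.7)/(215 − 45) = 0.5, so p = 20.2 + 0.5q.
Competitive equilibrium: 107.4 − 0.18q = 20.2 + 0.5q → q* = 128.2353, p* = 84.3176.
With the tax, the buyer price exceeds the seller price by 41: (107.4 − 0.18q) − (20.2 + 0.5q) = 41 → q' = 67.9412.
Δq = 128.2353 − 67.9412 = 60.2941; the wedge equals the tax, 41.
The triangle = ½ × 60.2941 × 41 = 1236.03.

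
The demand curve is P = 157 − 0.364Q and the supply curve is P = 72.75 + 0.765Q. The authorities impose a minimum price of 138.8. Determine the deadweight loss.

342.27

Competitive equilibrium: 157 − 0.364Q = 72.75 + 0.765Q → Q* = 74.6236, P* = 129.837.
At the floor P = 138.8, quantity demanded = (157 − 138.8)/0.364 = 50.
Sellers' marginal cost at Q' = 50: 72.75 + 0.765·50 = 111.
ΔQ = 74.6236 − 50 = 24.6236; wedge = 138.8 − 111 = 27.8.
DWL = ½ × 24.6236 × 27.8 = 342.27.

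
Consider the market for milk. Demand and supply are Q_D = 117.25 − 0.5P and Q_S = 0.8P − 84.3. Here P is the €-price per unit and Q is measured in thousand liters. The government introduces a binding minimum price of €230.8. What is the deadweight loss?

€2331.80 thousand

In inverse form: demand P = 234.5 − 2Q, supply P = 105.375 + 1.25Q.
Competitive equilibrium: 234.5 − 2Q = 105.375 + 1.25Q → Q* = 39.7308, P* = 155.0385.
At the floor P = 230.8, quantity demanded = (234.5 − 230.8)/2 = 1.85.
Sellers' marginal cost at Q' = 1.85: 105.375 + 1.25·1.85 = 107.6875.
ΔQ = 39.7308 − 1.85 = 37.8808; wedge = 230.8 − 107.6875 = 123.1125.
Welfare loss = ½ × 37.8808 × 123.1125 = €2331.80 thousand.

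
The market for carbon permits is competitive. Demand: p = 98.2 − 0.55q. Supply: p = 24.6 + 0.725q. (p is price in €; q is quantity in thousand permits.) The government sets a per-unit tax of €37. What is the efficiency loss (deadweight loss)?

Competitive equilibrium: 98.2 − 0.55q = 24.6 + 0.725q → q* = 57.7255, p* = 66.451.
With the tax, the buyer price exceeds the seller price by 37: (98.2 − 0.55q) − (24.6 + 0.725q) = 37 → q' = 28.7059.
Δq = 57.7255 − 28.7059 = 29.0196; the wedge equals the tax, 37.
DWL = ½ × 29.0196 × 37 = €536.86 thousand.

€536.86 thousand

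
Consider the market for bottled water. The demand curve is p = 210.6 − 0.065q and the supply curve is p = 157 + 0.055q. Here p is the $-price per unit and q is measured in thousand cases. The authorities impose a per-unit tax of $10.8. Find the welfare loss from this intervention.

$486 thousand

Competitive equilibrium: 210.6 − 0.065q = 157 + 0.055q → q* = 446.6667, p* = 181.5667.
With the tax, the buyer price exceeds the seller price by 10.8: (210.6 − 0.065q) − (157 + 0.055q) = 10.8 → q' = 356.6667.
Δq = 446.6667 − 356.6667 = 90; the wedge equals the tax, 10.8.
Deadweight loss = ½ × 90 × 10.8 = $486 thousand.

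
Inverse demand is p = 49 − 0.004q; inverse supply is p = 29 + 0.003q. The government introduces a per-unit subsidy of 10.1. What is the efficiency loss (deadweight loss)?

7286.43

Competitive equilibrium: 49 − 0.004q = 29 + 0.003q → q* = 2857.1429, p* = 37.5714.
The subsidy lowers effective supply by 10.1: p = 18.9 + 0.003q.
New quantity: 49 − 0.004q = 18.9 + 0.003q → q' = 4300.
Overproduction Δq = 4300 − 2857.1429 = 1442.8571; wedge = subsidy = 10.1.
Welfare loss = ½ × 1442.8571 × 10.1 = 7286.43.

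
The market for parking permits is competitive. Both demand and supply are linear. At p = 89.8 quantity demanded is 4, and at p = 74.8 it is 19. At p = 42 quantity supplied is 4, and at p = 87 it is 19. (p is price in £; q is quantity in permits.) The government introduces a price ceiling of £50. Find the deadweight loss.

Demand slope = (74.8 − 89.8)/(19 − 4) = −1, so p = 93.8 − q.
Supply slope = (87 − 42)/(19 − 4) = 3, so p = 30 + 3q.
Competitive equilibrium: 93.8 − q = 30 + 3q → q* = 15.95, p* = 77.85.
At the ceiling p = 50, quantity supplied = (50 − 30)/3 = 6.6667.
Willingness to pay at q' = 6.6667: 93.8 − 1·6.6667 = 87.1333.
Δq = 15.95 − 6.6667 = 9.2833; wedge = 87.1333 − 50 = 37.1333.
Deadweight loss = ½ × 9.2833 × 37.1333 = £172.36.

£172.36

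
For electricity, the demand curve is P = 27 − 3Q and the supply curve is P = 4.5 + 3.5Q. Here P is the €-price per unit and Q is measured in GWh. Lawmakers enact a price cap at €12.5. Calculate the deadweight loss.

€4.49

Competitive equilibrium: 27 − 3Q = 4.5 + 3.5Q → Q* = 3.4615, P* = 16.6154.
At the ceiling P = 12.5, quantity supplied = (12.5 − 4.5)/3.5 = 2.2857.
Willingness to pay at Q' = 2.2857: 27 − 3·2.2857 = 20.1429.
ΔQ = 3.4615 − 2.2857 = 1.1758; wedge = 20.1429 − 12.5 = 7.6429.
Deadweight loss = ½ × 1.1758 × 7.6429 = €4.49.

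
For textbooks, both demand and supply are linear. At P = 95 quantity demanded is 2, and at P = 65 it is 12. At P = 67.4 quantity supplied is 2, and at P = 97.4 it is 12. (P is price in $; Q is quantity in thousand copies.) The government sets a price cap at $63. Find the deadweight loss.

Demand slope = (65 − 95)/(12 − 2) = −3, so P = 101 − 3Q.
Supply slope = (97.4 − 67.4)/(12 − 2) = 3, so P = 61.4 + 3Q.
Competitive equilibrium: 101 − 3Q = 61.4 + 3Q → Q* = 6.6, P* = 81.2.
At the ceiling P = 63, quantity supplied = (63 − 61.4)/3 = 0.5333.
Willingness to pay at Q' = 0.5333: 101 − 3·0.5333 = 99.4001.
ΔQ = 6.6 − 0.5333 = 6.0667; wedge = 99.4001 − 63 = 36.4001.
DWL = ½ × 6.0667 × 36.4001 = $110.41 thousand.

$110.41 thousand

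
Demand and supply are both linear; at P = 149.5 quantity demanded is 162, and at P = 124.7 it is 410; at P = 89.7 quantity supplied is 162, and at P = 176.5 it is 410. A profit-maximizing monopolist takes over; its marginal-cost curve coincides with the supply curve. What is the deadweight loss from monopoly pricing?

Demand slope = (124.7 − 149.5)/(410 − 162) = −0.1, so P = 165.7 − 0.1Q.
Supply slope = (176.5 − 89.7)/(410 − 162) = 0.35, so P = 33 + 0.35Q.
Competitive equilibrium: 165.7 − 0.1Q = 33 + 0.35Q → Q* = 294.8889, P* = 136.2111.
Marginal revenue: MR = 165.7 − 0.2Q. Set MR = MC: 165.7 − 0.2Q = 33 + 0.35Q → Q_m = 241.2727.
Price P_m = 165.7 − 0.1·241.2727 = 141.5727; MC(Q_m) = 33 + 0.35·241.2727 = 117.4454.
Competitive Q* = 294.8889, so ΔQ = 53.6162; wedge = 141.5727 − 117.4454 = 24.1273.
DWL = ½ × 53.6162 × 24.1273 = 646.81.

646.81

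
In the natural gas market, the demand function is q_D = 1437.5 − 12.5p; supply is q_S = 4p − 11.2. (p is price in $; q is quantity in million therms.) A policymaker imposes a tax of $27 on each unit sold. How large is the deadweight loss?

In inverse form: demand p = 115 − 0.08q, supply p = 2.8 + 0.25q.
Competitive equilibrium: 115 − 0.08q = 2.8 + 0.25q → q* = 340, p* = 87.8.
With the tax, the buyer price exceeds the seller price by 27: (115 − 0.08q) − (2.8 + 0.25q) = 27 → q' = 258.1818.
Δq = 340 − 258.1818 = 81.8182; the wedge equals the tax, 27.
Welfare loss = ½ × 81.8182 × 27 = $1104.55 million.

$1104.55 million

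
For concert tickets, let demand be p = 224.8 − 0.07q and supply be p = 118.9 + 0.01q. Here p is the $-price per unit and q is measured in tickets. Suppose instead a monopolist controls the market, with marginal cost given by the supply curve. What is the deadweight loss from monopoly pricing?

$15264.60

Competitive equilibrium: 224.8 − 0.07q = 118.9 + 0.01q → q* = 1323.75, p* = 132.1375.
Marginal revenue: MR = 224.8 − 0.14q. Set MR = MC: 224.8 − 0.14q = 118.9 + 0.01q → q_m = 706.
Price p_m = 224.8 − 0.07·706 = 175.38; MC(q_m) = 118.9 + 0.01·706 = 125.96.
Competitive q* = 1323.75, so Δq = 617.75; wedge = 175.38 − 125.96 = 49.42.
Welfare loss = ½ × 617.75 × 49.42 = $15264.60.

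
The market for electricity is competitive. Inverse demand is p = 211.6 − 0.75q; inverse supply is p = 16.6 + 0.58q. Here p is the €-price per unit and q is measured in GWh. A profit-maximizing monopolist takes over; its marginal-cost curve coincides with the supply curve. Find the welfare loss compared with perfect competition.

€1858.59

Competitive equilibrium: 211.6 − 0.75q = 16.6 + 0.58q → q* = 146.6165, p* = 101.6376.
Marginal revenue: MR = 211.6 − 1.5q. Set MR = MC: 211.6 − 1.5q = 16.6 + 0.58q → q_m = 93.75.
Price p_m = 211.6 − 0.75·93.75 = 141.2875; MC(q_m) = 16.6 + 0.58·93.75 = 70.975.
Competitive q* = 146.6165, so Δq = 52.8665; wedge = 141.2875 − 70.975 = 70.3125.
The triangle = ½ × 52.8665 × 70.3125 = €1858.59.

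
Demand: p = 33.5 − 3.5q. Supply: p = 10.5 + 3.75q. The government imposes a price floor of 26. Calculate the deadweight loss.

Competitive equilibrium: 33.5 − 3.5q = 10.5 + 3.75q → q* = 3.1724, p* = 22.3966.
At the floor p = 26, quantity demanded = (33.5 − 26)/3.5 = 2.1429.
Sellers' marginal cost at q' = 2.1429: 10.5 + 3.75·2.1429 = 18.5359.
Δq = 3.1724 − 2.1429 = 1.0295; wedge = 26 − 18.5359 = 7.4641.
Deadweight loss = ½ × 1.0295 × 7.4641 = 3.84.

3.84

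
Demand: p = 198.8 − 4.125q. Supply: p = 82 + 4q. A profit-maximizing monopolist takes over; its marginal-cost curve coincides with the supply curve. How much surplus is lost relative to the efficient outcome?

Competitive equilibrium: 198.8 − 4.125q = 82 + 4q → q* = 14.3754, p* = 139.5015.
Marginal revenue: MR = 198.8 − 8.25q. Set MR = MC: 198.8 − 8.25q = 82 + 4q → q_m = 9.5347.
Price p_m = 198.8 − 4.125·9.5347 = 159.4694; MC(q_m) = 82 + 4·9.5347 = 120.1388.
Competitive q* = 14.3754, so Δq = 4.8407; wedge = 159.4694 − 120.1388 = 39.3306.
DWL = ½ × 4.8407 × 39.3306 = 95.19.

95.19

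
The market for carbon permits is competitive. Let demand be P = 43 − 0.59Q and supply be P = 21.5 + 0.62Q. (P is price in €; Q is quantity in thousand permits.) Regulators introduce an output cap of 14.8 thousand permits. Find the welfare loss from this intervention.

Competitive equilibrium: 43 − 0.59Q = 21.5 + 0.62Q → Q* = 17.7686, P* = 32.5165.
At Q = 14.8: demand price = 43 − 0.59·14.8 = 34.268; supply price = 21.5 + 0.62·14.8 = 30.676.
ΔQ = 17.7686 − 14.8 = 2.9686; wedge = 34.268 − 30.676 = 3.592.
Deadweight loss = ½ × 2.9686 × 3.592 = €5.33 thousand.

€5.33 thousand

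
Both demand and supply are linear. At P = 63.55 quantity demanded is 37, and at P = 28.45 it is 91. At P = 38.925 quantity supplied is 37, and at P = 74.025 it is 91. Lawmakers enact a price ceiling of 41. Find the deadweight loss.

161.24

Demand slope = (28.45 − 63.55)/(91 − 37) = −0.65, so P = 87.6 − 0.65Q.
Supply slope = (74.025 − 38.925)/(91 − 37) = 0.65, so P = 14.875 + 0.65Q.
Competitive equilibrium: 87.6 − 0.65Q = 14.875 + 0.65Q → Q* = 55.9423, P* = 51.2375.
At the ceiling P = 41, quantity supplied = (41 − 14.875)/0.65 = 40.1923.
Willingness to pay at Q' = 40.1923: 87.6 − 0.65·40.1923 = 61.475.
ΔQ = 55.9423 − 40.1923 = 15.75; wedge = 61.475 − 41 = 20.475.
Deadweight loss = ½ × 15.75 × 20.475 = 161.24.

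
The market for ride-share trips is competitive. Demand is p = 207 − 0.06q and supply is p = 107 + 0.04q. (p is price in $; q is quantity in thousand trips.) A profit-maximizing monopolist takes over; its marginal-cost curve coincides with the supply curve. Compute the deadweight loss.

$7031.25 thousand

Competitive equilibrium: 207 − 0.06q = 107 + 0.04q → q* = 1000, p* = 147.
Marginal revenue: MR = 207 − 0.12q. Set MR = MC: 207 − 0.12q = 107 + 0.04q → q_m = 625.
Price p_m = 207 − 0.06·625 = 169.5; MC(q_m) = 107 + 0.04·625 = 132.
Competitive q* = 1000, so Δq = 375; wedge = 169.5 − 132 = 37.5.
Welfare loss = ½ × 375 × 37.5 = $7031.25 thousand.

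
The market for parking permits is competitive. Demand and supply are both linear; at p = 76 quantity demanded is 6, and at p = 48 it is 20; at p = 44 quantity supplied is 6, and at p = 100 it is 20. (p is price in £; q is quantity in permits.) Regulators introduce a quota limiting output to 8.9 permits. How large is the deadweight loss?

Demand slope = (48 − 76)/(20 − 6) = −2, so p = 88 − 2q.
Supply slope = (100 − 44)/(20 − 6) = 4, so p = 20 + 4q.
Competitive equilibrium: 88 − 2q = 20 + 4q → q* = 11.3333, p* = 65.3333.
At q = 8.9: demand price = 88 − 2·8.9 = 70.2; supply price = 20 + 4·8.9 = 55.6.
Δq = 11.3333 − 8.9 = 2.4333; wedge = 70.2 − 55.6 = 14.6.
DWL = ½ × 2.4333 × 14.6 = £17.76.

£17.76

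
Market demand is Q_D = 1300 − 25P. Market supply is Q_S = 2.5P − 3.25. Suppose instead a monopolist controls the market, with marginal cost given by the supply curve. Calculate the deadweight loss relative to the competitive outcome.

In inverse form: demand P = 52 − 0.04Q, supply P = 1.3 + 0.4Q.
Competitive equilibrium: 52 − 0.04Q = 1.3 + 0.4Q → Q* = 115.2273, P* = 47.3909.
Marginal revenue: MR = 52 − 0.08Q. Set MR = MC: 52 − 0.08Q = 1.3 + 0.4Q → Q_m = 105.625.
Price P_m = 52 − 0.04·105.625 = 47.775; MC(Q_m) = 1.3 + 0.4·105.625 = 43.55.
Competitive Q* = 115.2273, so ΔQ = 9.6023; wedge = 47.775 − 43.55 = 4.225.
Deadweight loss = ½ × 9.6023 × 4.225 = 20.28.

20.28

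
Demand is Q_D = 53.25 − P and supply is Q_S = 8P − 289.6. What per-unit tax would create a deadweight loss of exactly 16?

6

In inverse form: demand P = 53.25 − Q, supply P = 36.2 + 0.125Q.
Competitive equilibrium: 53.25 − Q = 36.2 + 0.125Q → Q* = 15.1556, P* = 38.0944.
A tax t gives ΔQ = t/1.125 and wedge t, so DWL = t²/2.25.
t²/2.25 = 16 → t² = 36 → t = 6.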